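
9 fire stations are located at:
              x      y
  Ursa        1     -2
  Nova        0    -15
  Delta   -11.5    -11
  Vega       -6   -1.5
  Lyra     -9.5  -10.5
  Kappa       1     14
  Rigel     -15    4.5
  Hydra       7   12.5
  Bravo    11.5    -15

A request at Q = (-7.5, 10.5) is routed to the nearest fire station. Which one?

Squared Euclidean distances:
d²(Q, Ursa) = 72.25 + 156.25 = 228.5
d²(Q, Nova) = 56.25 + 650.25 = 706.5
d²(Q, Delta) = 16 + 462.25 = 478.25
d²(Q, Vega) = 2.25 + 144 = 146.25
d²(Q, Lyra) = 4 + 441 = 445
d²(Q, Kappa) = 72.25 + 12.25 = 84.5
d²(Q, Rigel) = 56.25 + 36 = 92.25
d²(Q, Hydra) = 210.25 + 4 = 214.25
d²(Q, Bravo) = 361 + 650.25 = 1011.25
Minimum is at Kappa.

Kappa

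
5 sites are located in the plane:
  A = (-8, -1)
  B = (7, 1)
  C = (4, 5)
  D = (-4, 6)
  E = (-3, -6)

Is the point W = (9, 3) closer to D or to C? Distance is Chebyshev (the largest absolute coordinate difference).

C

d(W,D) = max(13, 3) = 13
d(W,C) = max(5, 2) = 5
13 > 5, so C is closer.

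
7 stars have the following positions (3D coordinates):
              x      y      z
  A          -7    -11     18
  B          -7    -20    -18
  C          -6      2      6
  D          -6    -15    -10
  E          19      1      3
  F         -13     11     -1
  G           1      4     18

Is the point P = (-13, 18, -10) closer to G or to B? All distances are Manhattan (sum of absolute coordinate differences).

B

d(P,G) = |-13−1| + |18−4| + |-10−18| = 14 + 14 + 28 = 56
d(P,B) = |-13−(-7)| + |18−(-20)| + |-10−(-18)| = 6 + 38 + 8 = 52
56 > 52, so B is closer.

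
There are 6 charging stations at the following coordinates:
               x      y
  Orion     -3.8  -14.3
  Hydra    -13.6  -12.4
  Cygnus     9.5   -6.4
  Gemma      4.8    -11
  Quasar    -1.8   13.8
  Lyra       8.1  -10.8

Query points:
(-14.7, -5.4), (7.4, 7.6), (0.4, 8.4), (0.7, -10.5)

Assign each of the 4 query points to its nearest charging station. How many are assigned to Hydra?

(-14.7, -5.4) — d² to each: Orion:198.02, Hydra:50.21, Cygnus:586.64, Gemma:411.61, Quasar:535.05, Lyra:549 → nearest is Hydra
(7.4, 7.6) — d² to each: Orion:605.05, Hydra:841, Cygnus:200.41, Gemma:352.72, Quasar:123.08, Lyra:339.05 → nearest is Quasar
(0.4, 8.4) — d² to each: Orion:532.93, Hydra:628.64, Cygnus:301.85, Gemma:395.72, Quasar:34, Lyra:427.93 → nearest is Quasar
(0.7, -10.5) — d² to each: Orion:34.69, Hydra:208.1, Cygnus:94.25, Gemma:17.06, Quasar:596.74, Lyra:54.85 → nearest is Gemma
1 of the 4 points has Hydra as nearest.

1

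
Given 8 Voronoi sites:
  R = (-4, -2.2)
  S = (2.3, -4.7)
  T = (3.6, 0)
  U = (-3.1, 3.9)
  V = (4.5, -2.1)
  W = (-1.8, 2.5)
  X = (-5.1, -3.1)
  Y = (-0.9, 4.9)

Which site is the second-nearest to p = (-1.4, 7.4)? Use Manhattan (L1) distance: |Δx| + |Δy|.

U

d(p,R) = |-1.4−(-4)| + |7.4−(-2.2)| = 2.6 + 9.6 = 12.2
d(p,S) = |-1.4−2.3| + |7.4−(-4.7)| = 3.7 + 12.1 = 15.8
d(p,T) = |-1.4−3.6| + |7.4−0| = 5 + 7.4 = 12.4
d(p,U) = |-1.4−(-3.1)| + |7.4−3.9| = 1.7 + 3.5 = 5.2
d(p,V) = |-1.4−4.5| + |7.4−(-2.1)| = 5.9 + 9.5 = 15.4
d(p,W) = |-1.4−(-1.8)| + |7.4−2.5| = 0.4 + 4.9 = 5.3
d(p,X) = |-1.4−(-5.1)| + |7.4−(-3.1)| = 3.7 + 10.5 = 14.2
d(p,Y) = |-1.4−(-0.9)| + |7.4−4.9| = 0.5 + 2.5 = 3
Sorted ascending: Y, U, W, … — the second-nearest is U.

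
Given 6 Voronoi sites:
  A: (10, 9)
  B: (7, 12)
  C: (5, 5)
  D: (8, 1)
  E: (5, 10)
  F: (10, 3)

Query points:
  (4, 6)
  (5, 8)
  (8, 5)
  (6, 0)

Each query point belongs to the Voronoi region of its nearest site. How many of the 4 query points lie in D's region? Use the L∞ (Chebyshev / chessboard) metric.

1

(4, 6) — d to each: A:6, B:6, C:1, D:5, E:4, F:6 → nearest is C
(5, 8) — d to each: A:5, B:4, C:3, D:7, E:2, F:5 → nearest is E
(8, 5) — d to each: A:4, B:7, C:3, D:4, E:5, F:2 → nearest is F
(6, 0) — d to each: A:9, B:12, C:5, D:2, E:10, F:4 → nearest is D
1 of the 4 points has D as nearest.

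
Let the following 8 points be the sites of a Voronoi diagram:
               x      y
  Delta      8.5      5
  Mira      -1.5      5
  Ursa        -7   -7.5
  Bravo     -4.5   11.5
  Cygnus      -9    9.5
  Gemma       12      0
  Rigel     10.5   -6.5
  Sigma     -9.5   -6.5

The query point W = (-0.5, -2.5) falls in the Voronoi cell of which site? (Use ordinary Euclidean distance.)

Mira

Squared Euclidean distances:
d²(W, Delta) = 81 + 56.25 = 137.25
d²(W, Mira) = 1 + 56.25 = 57.25
d²(W, Ursa) = 42.25 + 25 = 67.25
d²(W, Bravo) = 16 + 196 = 212
d²(W, Cygnus) = 72.25 + 144 = 216.25
d²(W, Gemma) = 156.25 + 6.25 = 162.5
d²(W, Rigel) = 121 + 16 = 137
d²(W, Sigma) = 81 + 16 = 97
The smallest is to Mira, so W lies in the Voronoi region of Mira.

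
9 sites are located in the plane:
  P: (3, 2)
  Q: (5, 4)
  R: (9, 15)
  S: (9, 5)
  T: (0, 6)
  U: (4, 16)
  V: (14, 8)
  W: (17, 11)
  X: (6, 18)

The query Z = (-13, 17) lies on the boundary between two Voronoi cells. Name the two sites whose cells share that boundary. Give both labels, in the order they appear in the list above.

Squared distances from Z to each site:
|ZP|² = (-13−3)² + (17−2)² = 256 + 225 = 481
|ZQ|² = (-13−5)² + (17−4)² = 324 + 169 = 493
|ZR|² = (-13−9)² + (17−15)² = 484 + 4 = 488
|ZS|² = (-13−9)² + (17−5)² = 484 + 144 = 628
|ZT|² = (-13−0)² + (17−6)² = 169 + 121 = 290
|ZU|² = (-13−4)² + (17−16)² = 289 + 1 = 290
|ZV|² = (-13−14)² + (17−8)² = 729 + 81 = 810
|ZW|² = (-13−17)² + (17−11)² = 900 + 36 = 936
|ZX|² = (-13−6)² + (17−18)² = 361 + 1 = 362
Z is equidistant from T and U (both at squared distance 290), and every other site is strictly farther — so Z lies on the T–U Voronoi edge.

T and U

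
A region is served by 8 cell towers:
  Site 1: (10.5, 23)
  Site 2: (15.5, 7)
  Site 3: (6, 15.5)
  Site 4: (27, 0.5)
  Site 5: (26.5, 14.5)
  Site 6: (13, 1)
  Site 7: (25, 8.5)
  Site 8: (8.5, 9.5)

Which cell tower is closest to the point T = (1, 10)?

Since √ is increasing, it suffices to compare squared distances:
d²(T, Site 1) = (1−10.5)² + (10−23)² = 90.25 + 169 = 259.25
d²(T, Site 2) = (1−15.5)² + (10−7)² = 210.25 + 9 = 219.25
d²(T, Site 3) = (1−6)² + (10−15.5)² = 25 + 30.25 = 55.25
d²(T, Site 4) = (1−27)² + (10−0.5)² = 676 + 90.25 = 766.25
d²(T, Site 5) = (1−26.5)² + (10−14.5)² = 650.25 + 20.25 = 670.5
d²(T, Site 6) = (1−13)² + (10−1)² = 144 + 81 = 225
d²(T, Site 7) = (1−25)² + (10−8.5)² = 576 + 2.25 = 578.25
d²(T, Site 8) = (1−8.5)² + (10−9.5)² = 56.25 + 0.25 = 56.5
The smallest is to Site 3, so T lies in the Voronoi region of Site 3.

Site 3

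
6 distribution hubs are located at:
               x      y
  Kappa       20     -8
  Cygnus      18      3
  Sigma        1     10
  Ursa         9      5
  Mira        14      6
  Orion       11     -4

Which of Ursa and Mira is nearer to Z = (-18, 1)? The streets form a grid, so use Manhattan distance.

Ursa

d(Z, Ursa) = |-18−9| + |1−5| = 27 + 4 = 31
d(Z, Mira) = |-18−14| + |1−6| = 32 + 5 = 37
31 < 37, so Ursa is closer.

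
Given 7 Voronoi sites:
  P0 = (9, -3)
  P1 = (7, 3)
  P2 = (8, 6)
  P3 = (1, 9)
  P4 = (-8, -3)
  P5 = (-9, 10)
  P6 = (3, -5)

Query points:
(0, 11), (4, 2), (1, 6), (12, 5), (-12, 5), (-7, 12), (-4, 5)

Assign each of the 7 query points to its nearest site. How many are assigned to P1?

1

(0, 11) — d² to each: P0:277, P1:113, P2:89, P3:5, P4:260, P5:82, P6:265 → nearest is P3
(4, 2) — d² to each: P0:50, P1:10, P2:32, P3:58, P4:169, P5:233, P6:50 → nearest is P1
(1, 6) — d² to each: P0:145, P1:45, P2:49, P3:9, P4:162, P5:116, P6:125 → nearest is P3
(12, 5) — d² to each: P0:73, P1:29, P2:17, P3:137, P4:464, P5:466, P6:181 → nearest is P2
(-12, 5) — d² to each: P0:505, P1:365, P2:401, P3:185, P4:80, P5:34, P6:325 → nearest is P5
(-7, 12) — d² to each: P0:481, P1:277, P2:261, P3:73, P4:226, P5:8, P6:389 → nearest is P5
(-4, 5) — d² to each: P0:233, P1:125, P2:145, P3:41, P4:80, P5:50, P6:149 → nearest is P3
1 of the 7 points has P1 as nearest.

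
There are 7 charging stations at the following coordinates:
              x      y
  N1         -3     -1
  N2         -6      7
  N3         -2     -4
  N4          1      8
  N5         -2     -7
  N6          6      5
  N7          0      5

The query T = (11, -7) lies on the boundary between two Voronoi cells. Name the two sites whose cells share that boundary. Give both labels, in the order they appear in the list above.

Squared distances from T to each site:
|TN1|² = (11−(-3))² + (-7−(-1))² = 196 + 36 = 232
|TN2|² = (11−(-6))² + (-7−7)² = 289 + 196 = 485
|TN3|² = (11−(-2))² + (-7−(-4))² = 169 + 9 = 178
|TN4|² = (11−1)² + (-7−8)² = 100 + 225 = 325
|TN5|² = (11−(-2))² + (-7−(-7))² = 169 + 0 = 169
|TN6|² = (11−6)² + (-7−5)² = 25 + 144 = 169
|TN7|² = (11−0)² + (-7−5)² = 121 + 144 = 265
T is equidistant from N5 and N6 (both at squared distance 169), and every other site is strictly farther — so T lies on the N5–N6 Voronoi edge.

N5 and N6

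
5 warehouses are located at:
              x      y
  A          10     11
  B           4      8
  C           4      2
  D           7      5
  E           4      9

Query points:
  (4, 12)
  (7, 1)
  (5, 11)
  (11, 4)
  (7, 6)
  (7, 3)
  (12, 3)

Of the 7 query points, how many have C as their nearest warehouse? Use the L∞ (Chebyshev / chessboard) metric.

(4, 12) — d to each: A:6, B:4, C:10, D:7, E:3 → nearest is E
(7, 1) — d to each: A:10, B:7, C:3, D:4, E:8 → nearest is C
(5, 11) — d to each: A:5, B:3, C:9, D:6, E:2 → nearest is E
(11, 4) — d to each: A:7, B:7, C:7, D:4, E:7 → nearest is D
(7, 6) — d to each: A:5, B:3, C:4, D:1, E:3 → nearest is D
(7, 3) — d to each: A:8, B:5, C:3, D:2, E:6 → nearest is D
(12, 3) — d to each: A:8, B:8, C:8, D:5, E:8 → nearest is D
1 of the 7 points has C as nearest.

1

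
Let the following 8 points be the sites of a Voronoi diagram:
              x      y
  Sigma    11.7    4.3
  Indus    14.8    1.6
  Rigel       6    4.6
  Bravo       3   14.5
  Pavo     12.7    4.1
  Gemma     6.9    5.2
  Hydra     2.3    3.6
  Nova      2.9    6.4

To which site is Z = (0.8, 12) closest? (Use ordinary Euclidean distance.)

Compare squared distances (the ordering matches that of the actual distances):
d²(Z, Sigma) = 118.81 + 59.29 = 178.1
d²(Z, Indus) = 196 + 108.16 = 304.16
d²(Z, Rigel) = 27.04 + 54.76 = 81.8
d²(Z, Bravo) = 4.84 + 6.25 = 11.09
d²(Z, Pavo) = 141.61 + 62.41 = 204.02
d²(Z, Gemma) = 37.21 + 46.24 = 83.45
d²(Z, Hydra) = 2.25 + 70.56 = 72.81
d²(Z, Nova) = 4.41 + 31.36 = 35.77
The smallest is to Bravo, so Z lies in the Voronoi region of Bravo.

Bravo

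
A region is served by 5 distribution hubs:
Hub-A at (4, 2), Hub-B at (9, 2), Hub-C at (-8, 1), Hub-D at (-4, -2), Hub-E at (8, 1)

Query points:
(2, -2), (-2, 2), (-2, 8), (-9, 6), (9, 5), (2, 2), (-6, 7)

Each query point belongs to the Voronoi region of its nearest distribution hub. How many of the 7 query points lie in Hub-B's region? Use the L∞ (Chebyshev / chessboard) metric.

1

(2, -2) — d to each: Hub-A:4, Hub-B:7, Hub-C:10, Hub-D:6, Hub-E:6 → nearest is Hub-A
(-2, 2) — d to each: Hub-A:6, Hub-B:11, Hub-C:6, Hub-D:4, Hub-E:10 → nearest is Hub-D
(-2, 8) — d to each: Hub-A:6, Hub-B:11, Hub-C:7, Hub-D:10, Hub-E:10 → nearest is Hub-A
(-9, 6) — d to each: Hub-A:13, Hub-B:18, Hub-C:5, Hub-D:8, Hub-E:17 → nearest is Hub-C
(9, 5) — d to each: Hub-A:5, Hub-B:3, Hub-C:17, Hub-D:13, Hub-E:4 → nearest is Hub-B
(2, 2) — d to each: Hub-A:2, Hub-B:7, Hub-C:10, Hub-D:6, Hub-E:6 → nearest is Hub-A
(-6, 7) — d to each: Hub-A:10, Hub-B:15, Hub-C:6, Hub-D:9, Hub-E:14 → nearest is Hub-C
1 of the 7 points has Hub-B as nearest.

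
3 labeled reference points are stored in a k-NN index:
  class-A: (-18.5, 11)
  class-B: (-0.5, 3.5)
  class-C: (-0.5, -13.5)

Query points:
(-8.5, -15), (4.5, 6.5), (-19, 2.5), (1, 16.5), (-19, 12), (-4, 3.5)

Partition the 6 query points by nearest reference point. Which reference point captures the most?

class-B

(-8.5, -15) — d² to each: class-A:776, class-B:406.25, class-C:66.25 → nearest is class-C
(4.5, 6.5) — d² to each: class-A:549.25, class-B:34, class-C:425 → nearest is class-B
(-19, 2.5) — d² to each: class-A:72.5, class-B:343.25, class-C:598.25 → nearest is class-A
(1, 16.5) — d² to each: class-A:410.5, class-B:171.25, class-C:902.25 → nearest is class-B
(-19, 12) — d² to each: class-A:1.25, class-B:414.5, class-C:992.5 → nearest is class-A
(-4, 3.5) — d² to each: class-A:266.5, class-B:12.25, class-C:301.25 → nearest is class-B
Tally — class-A:2, class-B:3, class-C:1. class-B captures the most (3).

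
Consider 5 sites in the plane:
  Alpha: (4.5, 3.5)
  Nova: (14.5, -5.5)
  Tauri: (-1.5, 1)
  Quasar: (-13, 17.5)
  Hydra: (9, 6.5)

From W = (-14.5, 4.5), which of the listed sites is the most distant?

Nova

Squared Euclidean distances:
d²(W, Alpha) = (-14.5−4.5)² + (4.5−3.5)² = 361 + 1 = 362
d²(W, Nova) = (-14.5−14.5)² + (4.5−(-5.5))² = 841 + 100 = 941
d²(W, Tauri) = (-14.5−(-1.5))² + (4.5−1)² = 169 + 12.25 = 181.25
d²(W, Quasar) = (-14.5−(-13))² + (4.5−17.5)² = 2.25 + 169 = 171.25
d²(W, Hydra) = (-14.5−9)² + (4.5−6.5)² = 552.25 + 4 = 556.25
The largest is to Nova.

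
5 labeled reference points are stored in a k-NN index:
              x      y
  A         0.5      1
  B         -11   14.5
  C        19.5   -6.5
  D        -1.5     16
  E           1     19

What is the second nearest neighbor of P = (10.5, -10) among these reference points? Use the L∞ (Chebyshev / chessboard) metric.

d(P,A) = max(10, 11) = 11
d(P,B) = max(21.5, 24.5) = 24.5
d(P,C) = max(9, 3.5) = 9
d(P,D) = max(12, 26) = 26
d(P,E) = max(9.5, 29) = 29
Sorted ascending: C, A, B, … — the second-nearest is A.

A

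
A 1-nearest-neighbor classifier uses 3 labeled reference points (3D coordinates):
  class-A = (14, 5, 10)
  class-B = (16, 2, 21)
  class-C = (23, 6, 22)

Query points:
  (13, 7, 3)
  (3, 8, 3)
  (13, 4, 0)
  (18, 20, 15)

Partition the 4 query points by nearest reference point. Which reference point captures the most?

class-A

(13, 7, 3) — d² to each: class-A:54, class-B:358, class-C:462 → nearest is class-A
(3, 8, 3) — d² to each: class-A:179, class-B:529, class-C:765 → nearest is class-A
(13, 4, 0) — d² to each: class-A:102, class-B:454, class-C:588 → nearest is class-A
(18, 20, 15) — d² to each: class-A:266, class-B:364, class-C:270 → nearest is class-A
Tally — class-A:4. class-A captures the most (4).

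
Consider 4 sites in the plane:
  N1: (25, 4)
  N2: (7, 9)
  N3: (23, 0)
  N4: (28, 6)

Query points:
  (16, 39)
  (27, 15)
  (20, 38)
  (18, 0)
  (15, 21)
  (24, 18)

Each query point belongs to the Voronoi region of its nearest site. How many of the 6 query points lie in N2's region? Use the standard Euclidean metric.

(16, 39) — d² to each: N1:1306, N2:981, N3:1570, N4:1233 → nearest is N2
(27, 15) — d² to each: N1:125, N2:436, N3:241, N4:82 → nearest is N4
(20, 38) — d² to each: N1:1181, N2:1010, N3:1453, N4:1088 → nearest is N2
(18, 0) — d² to each: N1:65, N2:202, N3:25, N4:136 → nearest is N3
(15, 21) — d² to each: N1:389, N2:208, N3:505, N4:394 → nearest is N2
(24, 18) — d² to each: N1:197, N2:370, N3:325, N4:160 → nearest is N4
3 of the 6 points have N2 as nearest.

3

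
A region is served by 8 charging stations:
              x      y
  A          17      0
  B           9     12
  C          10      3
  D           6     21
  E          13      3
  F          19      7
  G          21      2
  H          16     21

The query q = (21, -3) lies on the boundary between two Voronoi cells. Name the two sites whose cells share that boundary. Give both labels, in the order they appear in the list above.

Squared distances from q to each site:
|qA|² = (21−17)² + (-3−0)² = 16 + 9 = 25
|qB|² = (21−9)² + (-3−12)² = 144 + 225 = 369
|qC|² = (21−10)² + (-3−3)² = 121 + 36 = 157
|qD|² = (21−6)² + (-3−21)² = 225 + 576 = 801
|qE|² = (21−13)² + (-3−3)² = 64 + 36 = 100
|qF|² = (21−19)² + (-3−7)² = 4 + 100 = 104
|qG|² = (21−21)² + (-3−2)² = 0 + 25 = 25
|qH|² = (21−16)² + (-3−21)² = 25 + 576 = 601
q is equidistant from A and G (both at squared distance 25), and every other site is strictly farther — so q lies on the A–G Voronoi edge.

A and G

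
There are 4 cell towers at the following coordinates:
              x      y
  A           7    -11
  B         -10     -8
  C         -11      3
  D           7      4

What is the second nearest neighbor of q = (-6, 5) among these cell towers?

D

Compare squared distances (the ordering matches that of the actual distances):
|qA|² = (-6−7)² + (5−(-11))² = 169 + 256 = 425
|qB|² = (-6−(-10))² + (5−(-8))² = 16 + 169 = 185
|qC|² = (-6−(-11))² + (5−3)² = 25 + 4 = 29
|qD|² = (-6−7)² + (5−4)² = 169 + 1 = 170
Sorted ascending: C, D, B, … — the second-nearest is D.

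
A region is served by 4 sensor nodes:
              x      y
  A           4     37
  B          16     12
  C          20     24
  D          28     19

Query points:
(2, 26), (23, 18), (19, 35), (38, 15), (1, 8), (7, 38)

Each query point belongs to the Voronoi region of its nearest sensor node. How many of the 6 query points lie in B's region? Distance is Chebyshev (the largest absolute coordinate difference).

1

(2, 26) — d to each: A:11, B:14, C:18, D:26 → nearest is A
(23, 18) — d to each: A:19, B:7, C:6, D:5 → nearest is D
(19, 35) — d to each: A:15, B:23, C:11, D:16 → nearest is C
(38, 15) — d to each: A:34, B:22, C:18, D:10 → nearest is D
(1, 8) — d to each: A:29, B:15, C:19, D:27 → nearest is B
(7, 38) — d to each: A:3, B:26, C:14, D:21 → nearest is A
1 of the 6 points has B as nearest.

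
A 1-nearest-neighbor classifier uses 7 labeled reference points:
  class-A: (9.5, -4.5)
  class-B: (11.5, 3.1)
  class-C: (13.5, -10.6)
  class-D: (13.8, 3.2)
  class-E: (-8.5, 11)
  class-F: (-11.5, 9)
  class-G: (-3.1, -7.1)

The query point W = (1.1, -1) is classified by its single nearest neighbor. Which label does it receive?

Squared Euclidean distances:
d²(W, class-A) = 70.56 + 12.25 = 82.81
d²(W, class-B) = 108.16 + 16.81 = 124.97
d²(W, class-C) = 153.76 + 92.16 = 245.92
d²(W, class-D) = 161.29 + 17.64 = 178.93
d²(W, class-E) = 92.16 + 144 = 236.16
d²(W, class-F) = 158.76 + 100 = 258.76
d²(W, class-G) = 17.64 + 37.21 = 54.85
The smallest is to class-G, so W lies in the Voronoi region of class-G.

class-G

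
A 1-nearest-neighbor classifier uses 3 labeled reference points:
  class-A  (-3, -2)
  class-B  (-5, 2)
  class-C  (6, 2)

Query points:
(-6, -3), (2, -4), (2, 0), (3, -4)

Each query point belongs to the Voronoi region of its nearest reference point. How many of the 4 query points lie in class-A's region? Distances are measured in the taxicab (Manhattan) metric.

(-6, -3) — d to each: class-A:4, class-B:6, class-C:17 → nearest is class-A
(2, -4) — d to each: class-A:7, class-B:13, class-C:10 → nearest is class-A
(2, 0) — d to each: class-A:7, class-B:9, class-C:6 → nearest is class-C
(3, -4) — d to each: class-A:8, class-B:14, class-C:9 → nearest is class-A
3 of the 4 points have class-A as nearest.

3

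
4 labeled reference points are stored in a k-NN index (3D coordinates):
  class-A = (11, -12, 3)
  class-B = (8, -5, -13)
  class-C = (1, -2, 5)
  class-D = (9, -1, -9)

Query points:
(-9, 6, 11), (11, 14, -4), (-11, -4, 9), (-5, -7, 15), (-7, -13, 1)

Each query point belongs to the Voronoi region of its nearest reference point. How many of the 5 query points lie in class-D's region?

1

(-9, 6, 11) — d² to each: class-A:788, class-B:986, class-C:200, class-D:773 → nearest is class-C
(11, 14, -4) — d² to each: class-A:725, class-B:451, class-C:437, class-D:254 → nearest is class-D
(-11, -4, 9) — d² to each: class-A:584, class-B:846, class-C:164, class-D:733 → nearest is class-C
(-5, -7, 15) — d² to each: class-A:425, class-B:957, class-C:161, class-D:808 → nearest is class-C
(-7, -13, 1) — d² to each: class-A:329, class-B:485, class-C:201, class-D:500 → nearest is class-C
1 of the 5 points has class-D as nearest.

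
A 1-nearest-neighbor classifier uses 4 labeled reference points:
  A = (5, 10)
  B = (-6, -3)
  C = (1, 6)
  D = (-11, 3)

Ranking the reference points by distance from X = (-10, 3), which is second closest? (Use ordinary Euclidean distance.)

B

Squared Euclidean distances:
|XA|² = (-10−5)² + (3−10)² = 225 + 49 = 274
|XB|² = (-10−(-6))² + (3−(-3))² = 16 + 36 = 52
|XC|² = (-10−1)² + (3−6)² = 121 + 9 = 130
|XD|² = (-10−(-11))² + (3−3)² = 1 + 0 = 1
Sorted ascending: D, B, C, … — the second-nearest is B.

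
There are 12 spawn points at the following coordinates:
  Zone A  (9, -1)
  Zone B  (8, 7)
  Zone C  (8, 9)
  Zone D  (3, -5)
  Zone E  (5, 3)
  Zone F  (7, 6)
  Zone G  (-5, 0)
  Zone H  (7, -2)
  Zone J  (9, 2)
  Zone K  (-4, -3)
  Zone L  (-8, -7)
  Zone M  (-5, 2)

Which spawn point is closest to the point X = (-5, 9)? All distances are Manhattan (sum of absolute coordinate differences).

d(X, Zone A) = 14 + 10 = 24
d(X, Zone B) = 13 + 2 = 15
d(X, Zone C) = 13 + 0 = 13
d(X, Zone D) = 8 + 14 = 22
d(X, Zone E) = 10 + 6 = 16
d(X, Zone F) = 12 + 3 = 15
d(X, Zone G) = 0 + 9 = 9
d(X, Zone H) = 12 + 11 = 23
d(X, Zone J) = 14 + 7 = 21
d(X, Zone K) = 1 + 12 = 13
d(X, Zone L) = 3 + 16 = 19
d(X, Zone M) = 0 + 7 = 7
The smallest is to Zone M, so X lies in the Voronoi region of Zone M.

Zone M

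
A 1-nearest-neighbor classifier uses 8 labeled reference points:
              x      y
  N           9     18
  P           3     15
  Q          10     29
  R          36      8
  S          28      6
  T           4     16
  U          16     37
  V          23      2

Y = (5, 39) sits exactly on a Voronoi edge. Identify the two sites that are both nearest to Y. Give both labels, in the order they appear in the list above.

Q and U

Squared distances from Y to each site:
|YN|² = 16 + 441 = 457
|YP|² = 4 + 576 = 580
|YQ|² = 25 + 100 = 125
|YR|² = 961 + 961 = 1922
|YS|² = 529 + 1089 = 1618
|YT|² = 1 + 529 = 530
|YU|² = 121 + 4 = 125
|YV|² = 324 + 1369 = 1693
Y is equidistant from Q and U (both at squared distance 125), and every other site is strictly farther — so Y lies on the Q–U Voronoi edge.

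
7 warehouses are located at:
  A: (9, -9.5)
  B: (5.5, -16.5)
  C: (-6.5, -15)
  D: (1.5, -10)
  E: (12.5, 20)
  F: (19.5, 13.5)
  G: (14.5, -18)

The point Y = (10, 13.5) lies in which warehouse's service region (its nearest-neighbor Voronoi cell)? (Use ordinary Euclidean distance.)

Squared Euclidean distances:
|YA|² = (10−9)² + (13.5−(-9.5))² = 1 + 529 = 530
|YB|² = (10−5.5)² + (13.5−(-16.5))² = 20.25 + 900 = 920.25
|YC|² = (10−(-6.5))² + (13.5−(-15))² = 272.25 + 812.25 = 1084.5
|YD|² = (10−1.5)² + (13.5−(-10))² = 72.25 + 552.25 = 624.5
|YE|² = (10−12.5)² + (13.5−20)² = 6.25 + 42.25 = 48.5
|YF|² = (10−19.5)² + (13.5−13.5)² = 90.25 + 0 = 90.25
|YG|² = (10−14.5)² + (13.5−(-18))² = 20.25 + 992.25 = 1012.5
E is nearest.

E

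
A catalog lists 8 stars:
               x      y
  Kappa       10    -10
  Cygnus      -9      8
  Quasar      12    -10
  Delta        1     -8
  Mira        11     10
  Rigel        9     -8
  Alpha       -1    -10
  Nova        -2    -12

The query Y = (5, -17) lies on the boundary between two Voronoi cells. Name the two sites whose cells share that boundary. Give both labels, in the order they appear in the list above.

Squared distances from Y to each site:
d²(Y, Kappa) = 25 + 49 = 74
d²(Y, Cygnus) = 196 + 625 = 821
d²(Y, Quasar) = 49 + 49 = 98
d²(Y, Delta) = 16 + 81 = 97
d²(Y, Mira) = 36 + 729 = 765
d²(Y, Rigel) = 16 + 81 = 97
d²(Y, Alpha) = 36 + 49 = 85
d²(Y, Nova) = 49 + 25 = 74
Y is equidistant from Kappa and Nova (both at squared distance 74), and every other site is strictly farther — so Y lies on the Kappa–Nova Voronoi edge.

Kappa and Nova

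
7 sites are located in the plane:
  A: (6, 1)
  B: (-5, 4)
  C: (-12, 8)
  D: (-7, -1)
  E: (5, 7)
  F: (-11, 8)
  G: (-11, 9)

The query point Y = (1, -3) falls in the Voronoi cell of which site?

A

Compare squared distances (the ordering matches that of the actual distances):
|YA|² = (1−6)² + (-3−1)² = 25 + 16 = 41
|YB|² = (1−(-5))² + (-3−4)² = 36 + 49 = 85
|YC|² = (1−(-12))² + (-3−8)² = 169 + 121 = 290
|YD|² = (1−(-7))² + (-3−(-1))² = 64 + 4 = 68
|YE|² = (1−5)² + (-3−7)² = 16 + 100 = 116
|YF|² = (1−(-11))² + (-3−8)² = 144 + 121 = 265
|YG|² = (1−(-11))² + (-3−9)² = 144 + 144 = 288
Minimum is at A.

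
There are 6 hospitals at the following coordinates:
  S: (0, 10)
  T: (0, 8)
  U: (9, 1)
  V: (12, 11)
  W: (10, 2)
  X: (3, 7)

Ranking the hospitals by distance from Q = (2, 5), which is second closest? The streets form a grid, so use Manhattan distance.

T

d(Q,S) = |2−0| + |5−10| = 2 + 5 = 7
d(Q,T) = |2−0| + |5−8| = 2 + 3 = 5
d(Q,U) = |2−9| + |5−1| = 7 + 4 = 11
d(Q,V) = |2−12| + |5−11| = 10 + 6 = 16
d(Q,W) = |2−10| + |5−2| = 8 + 3 = 11
d(Q,X) = |2−3| + |5−7| = 1 + 2 = 3
Sorted ascending: X, T, S, … — the second-nearest is T.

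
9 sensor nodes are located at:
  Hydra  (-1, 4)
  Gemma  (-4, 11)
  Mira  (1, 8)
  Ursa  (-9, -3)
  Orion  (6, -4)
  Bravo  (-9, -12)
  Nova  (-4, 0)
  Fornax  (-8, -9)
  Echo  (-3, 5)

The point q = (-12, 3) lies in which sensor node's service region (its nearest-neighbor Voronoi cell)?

Compare squared distances (the ordering matches that of the actual distances):
d²(q, Hydra) = (-12−(-1))² + (3−4)² = 121 + 1 = 122
d²(q, Gemma) = (-12−(-4))² + (3−11)² = 64 + 64 = 128
d²(q, Mira) = (-12−1)² + (3−8)² = 169 + 25 = 194
d²(q, Ursa) = (-12−(-9))² + (3−(-3))² = 9 + 36 = 45
d²(q, Orion) = (-12−6)² + (3−(-4))² = 324 + 49 = 373
d²(q, Bravo) = (-12−(-9))² + (3−(-12))² = 9 + 225 = 234
d²(q, Nova) = (-12−(-4))² + (3−0)² = 64 + 9 = 73
d²(q, Fornax) = (-12−(-8))² + (3−(-9))² = 16 + 144 = 160
d²(q, Echo) = (-12−(-3))² + (3−5)² = 81 + 4 = 85
Ursa is nearest.

Ursa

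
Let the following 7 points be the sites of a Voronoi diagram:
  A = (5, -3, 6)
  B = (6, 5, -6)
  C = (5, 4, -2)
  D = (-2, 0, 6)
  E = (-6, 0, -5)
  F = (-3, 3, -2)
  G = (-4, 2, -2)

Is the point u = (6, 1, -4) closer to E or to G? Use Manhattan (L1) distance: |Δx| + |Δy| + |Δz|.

d(u,E) = |6−(-6)| + |1−0| + |-4−(-5)| = 12 + 1 + 1 = 14
d(u,G) = |6−(-4)| + |1−2| + |-4−(-2)| = 10 + 1 + 2 = 13
14 > 13, so G is closer.

G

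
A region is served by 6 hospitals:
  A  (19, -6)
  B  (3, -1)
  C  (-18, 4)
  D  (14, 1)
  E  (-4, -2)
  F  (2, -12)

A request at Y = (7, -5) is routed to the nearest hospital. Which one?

Since √ is increasing, it suffices to compare squared distances:
|YA|² = 144 + 1 = 145
|YB|² = 16 + 16 = 32
|YC|² = 625 + 81 = 706
|YD|² = 49 + 36 = 85
|YE|² = 121 + 9 = 130
|YF|² = 25 + 49 = 74
Minimum is at B.

B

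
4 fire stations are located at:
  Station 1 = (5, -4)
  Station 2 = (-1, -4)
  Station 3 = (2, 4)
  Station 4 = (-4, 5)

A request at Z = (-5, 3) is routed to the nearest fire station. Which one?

Since √ is increasing, it suffices to compare squared distances:
d²(Z, Station 1) = (-5−5)² + (3−(-4))² = 100 + 49 = 149
d²(Z, Station 2) = (-5−(-1))² + (3−(-4))² = 16 + 49 = 65
d²(Z, Station 3) = (-5−2)² + (3−4)² = 49 + 1 = 50
d²(Z, Station 4) = (-5−(-4))² + (3−5)² = 1 + 4 = 5
Minimum is at Station 4.

Station 4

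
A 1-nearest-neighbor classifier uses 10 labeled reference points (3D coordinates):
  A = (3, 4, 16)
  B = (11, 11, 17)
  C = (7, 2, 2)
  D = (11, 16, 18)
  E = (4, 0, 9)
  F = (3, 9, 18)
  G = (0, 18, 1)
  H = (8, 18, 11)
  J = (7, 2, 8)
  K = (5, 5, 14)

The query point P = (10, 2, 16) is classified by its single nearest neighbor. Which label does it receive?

K

Since √ is increasing, it suffices to compare squared distances:
|PA|² = 49 + 4 + 0 = 53
|PB|² = 1 + 81 + 1 = 83
|PC|² = 9 + 0 + 196 = 205
|PD|² = 1 + 196 + 4 = 201
|PE|² = 36 + 4 + 49 = 89
|PF|² = 49 + 49 + 4 = 102
|PG|² = 100 + 256 + 225 = 581
|PH|² = 4 + 256 + 25 = 285
|PJ|² = 9 + 0 + 64 = 73
|PK|² = 25 + 9 + 4 = 38
K is nearest.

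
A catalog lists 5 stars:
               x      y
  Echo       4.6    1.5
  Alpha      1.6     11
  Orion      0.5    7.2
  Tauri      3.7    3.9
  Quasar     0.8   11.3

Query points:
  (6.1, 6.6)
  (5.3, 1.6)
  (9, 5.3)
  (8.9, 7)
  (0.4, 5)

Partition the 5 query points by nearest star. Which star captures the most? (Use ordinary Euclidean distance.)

(6.1, 6.6) — d² to each: Echo:28.26, Alpha:39.61, Orion:31.72, Tauri:13.05, Quasar:50.18 → nearest is Tauri
(5.3, 1.6) — d² to each: Echo:0.5, Alpha:102.05, Orion:54.4, Tauri:7.85, Quasar:114.34 → nearest is Echo
(9, 5.3) — d² to each: Echo:33.8, Alpha:87.25, Orion:75.86, Tauri:30.05, Quasar:103.24 → nearest is Tauri
(8.9, 7) — d² to each: Echo:48.74, Alpha:69.29, Orion:70.6, Tauri:36.65, Quasar:84.1 → nearest is Tauri
(0.4, 5) — d² to each: Echo:29.89, Alpha:37.44, Orion:4.85, Tauri:12.1, Quasar:39.85 → nearest is Orion
Tally — Echo:1, Orion:1, Tauri:3. Tauri captures the most (3).

Tauri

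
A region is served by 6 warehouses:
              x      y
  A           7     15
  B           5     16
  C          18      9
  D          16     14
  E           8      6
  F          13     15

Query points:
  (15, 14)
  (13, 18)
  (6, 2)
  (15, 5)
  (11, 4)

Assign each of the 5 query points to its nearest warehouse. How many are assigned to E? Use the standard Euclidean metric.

(15, 14) — d² to each: A:65, B:104, C:34, D:1, E:113, F:5 → nearest is D
(13, 18) — d² to each: A:45, B:68, C:106, D:25, E:169, F:9 → nearest is F
(6, 2) — d² to each: A:170, B:197, C:193, D:244, E:20, F:218 → nearest is E
(15, 5) — d² to each: A:164, B:221, C:25, D:82, E:50, F:104 → nearest is C
(11, 4) — d² to each: A:137, B:180, C:74, D:125, E:13, F:125 → nearest is E
2 of the 5 points have E as nearest.

2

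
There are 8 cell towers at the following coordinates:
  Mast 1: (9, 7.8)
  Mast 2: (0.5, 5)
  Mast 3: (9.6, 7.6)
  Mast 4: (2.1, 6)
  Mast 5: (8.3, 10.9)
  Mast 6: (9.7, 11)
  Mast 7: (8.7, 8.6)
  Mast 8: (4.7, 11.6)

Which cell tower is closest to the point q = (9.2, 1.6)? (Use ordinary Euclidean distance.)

Squared Euclidean distances:
d²(q, Mast 1) = 0.04 + 38.44 = 38.48
d²(q, Mast 2) = 75.69 + 11.56 = 87.25
d²(q, Mast 3) = 0.16 + 36 = 36.16
d²(q, Mast 4) = 50.41 + 19.36 = 69.77
d²(q, Mast 5) = 0.81 + 86.49 = 87.3
d²(q, Mast 6) = 0.25 + 88.36 = 88.61
d²(q, Mast 7) = 0.25 + 49 = 49.25
d²(q, Mast 8) = 20.25 + 100 = 120.25
The smallest is to Mast 3, so q lies in the Voronoi region of Mast 3.

Mast 3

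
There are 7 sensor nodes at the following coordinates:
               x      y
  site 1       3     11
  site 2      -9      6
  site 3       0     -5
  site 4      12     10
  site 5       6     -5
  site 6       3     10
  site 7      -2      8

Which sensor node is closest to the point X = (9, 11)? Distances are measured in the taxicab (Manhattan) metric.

site 4

d(X, site 1) = 6 + 0 = 6
d(X, site 2) = 18 + 5 = 23
d(X, site 3) = 9 + 16 = 25
d(X, site 4) = 3 + 1 = 4
d(X, site 5) = 3 + 16 = 19
d(X, site 6) = 6 + 1 = 7
d(X, site 7) = 11 + 3 = 14
The smallest is to site 4, so X lies in the Voronoi region of site 4.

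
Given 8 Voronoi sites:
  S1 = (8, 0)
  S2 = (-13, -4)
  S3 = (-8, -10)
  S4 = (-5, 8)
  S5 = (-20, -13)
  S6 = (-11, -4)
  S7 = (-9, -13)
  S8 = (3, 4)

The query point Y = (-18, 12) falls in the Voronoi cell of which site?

Squared Euclidean distances:
|YS1|² = (-18−8)² + (12−0)² = 676 + 144 = 820
|YS2|² = (-18−(-13))² + (12−(-4))² = 25 + 256 = 281
|YS3|² = (-18−(-8))² + (12−(-10))² = 100 + 484 = 584
|YS4|² = (-18−(-5))² + (12−8)² = 169 + 16 = 185
|YS5|² = (-18−(-20))² + (12−(-13))² = 4 + 625 = 629
|YS6|² = (-18−(-11))² + (12−(-4))² = 49 + 256 = 305
|YS7|² = (-18−(-9))² + (12−(-13))² = 81 + 625 = 706
|YS8|² = (-18−3)² + (12−4)² = 441 + 64 = 505
S4 is nearest.

S4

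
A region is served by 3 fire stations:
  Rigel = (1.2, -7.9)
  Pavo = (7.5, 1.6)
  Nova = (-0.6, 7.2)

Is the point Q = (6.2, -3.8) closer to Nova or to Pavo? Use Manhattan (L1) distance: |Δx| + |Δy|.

Pavo

d(Q, Nova) = |6.2−(-0.6)| + |-3.8−7.2| = 6.8 + 11 = 17.8
d(Q, Pavo) = |6.2−7.5| + |-3.8−1.6| = 1.3 + 5.4 = 6.7
17.8 > 6.7, so Pavo is closer.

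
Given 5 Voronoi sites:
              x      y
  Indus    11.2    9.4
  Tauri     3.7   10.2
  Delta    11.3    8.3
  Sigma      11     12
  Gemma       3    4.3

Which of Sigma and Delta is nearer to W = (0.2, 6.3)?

Delta

Compare squared distances:
d²(W, Sigma) = (0.2−11)² + (6.3−12)² = 116.64 + 32.49 = 149.13
d²(W, Delta) = (0.2−11.3)² + (6.3−8.3)² = 123.21 + 4 = 127.21
149.13 > 127.21, so Delta is closer.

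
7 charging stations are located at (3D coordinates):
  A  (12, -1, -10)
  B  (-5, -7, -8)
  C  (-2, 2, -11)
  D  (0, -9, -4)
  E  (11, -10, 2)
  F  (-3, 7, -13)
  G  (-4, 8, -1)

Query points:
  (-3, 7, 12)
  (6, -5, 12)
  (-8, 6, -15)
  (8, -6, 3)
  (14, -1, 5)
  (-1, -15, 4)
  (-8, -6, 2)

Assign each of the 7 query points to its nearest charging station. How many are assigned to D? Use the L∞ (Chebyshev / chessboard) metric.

2

(-3, 7, 12) — d to each: A:22, B:20, C:23, D:16, E:17, F:25, G:13 → nearest is G
(6, -5, 12) — d to each: A:22, B:20, C:23, D:16, E:10, F:25, G:13 → nearest is E
(-8, 6, -15) — d to each: A:20, B:13, C:6, D:15, E:19, F:5, G:14 → nearest is F
(8, -6, 3) — d to each: A:13, B:13, C:14, D:8, E:4, F:16, G:14 → nearest is E
(14, -1, 5) — d to each: A:15, B:19, C:16, D:14, E:9, F:18, G:18 → nearest is E
(-1, -15, 4) — d to each: A:14, B:12, C:17, D:8, E:12, F:22, G:23 → nearest is D
(-8, -6, 2) — d to each: A:20, B:10, C:13, D:8, E:19, F:15, G:14 → nearest is D
2 of the 7 points have D as nearest.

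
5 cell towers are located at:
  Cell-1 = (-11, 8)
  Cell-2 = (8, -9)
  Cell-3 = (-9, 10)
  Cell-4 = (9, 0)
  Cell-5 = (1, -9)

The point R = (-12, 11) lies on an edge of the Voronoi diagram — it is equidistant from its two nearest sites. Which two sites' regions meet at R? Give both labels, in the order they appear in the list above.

Squared distances from R to each site:
d²(R, Cell-1) = 1 + 9 = 10
d²(R, Cell-2) = 400 + 400 = 800
d²(R, Cell-3) = 9 + 1 = 10
d²(R, Cell-4) = 441 + 121 = 562
d²(R, Cell-5) = 169 + 400 = 569
R is equidistant from Cell-1 and Cell-3 (both at squared distance 10), and every other site is strictly farther — so R lies on the Cell-1–Cell-3 Voronoi edge.

Cell-1 and Cell-3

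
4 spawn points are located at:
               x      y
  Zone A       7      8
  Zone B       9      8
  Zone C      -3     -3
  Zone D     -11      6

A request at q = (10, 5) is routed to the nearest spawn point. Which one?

Squared Euclidean distances:
d²(q, Zone A) = (10−7)² + (5−8)² = 9 + 9 = 18
d²(q, Zone B) = (10−9)² + (5−8)² = 1 + 9 = 10
d²(q, Zone C) = (10−(-3))² + (5−(-3))² = 169 + 64 = 233
d²(q, Zone D) = (10−(-11))² + (5−6)² = 441 + 1 = 442
Minimum is at Zone B.

Zone B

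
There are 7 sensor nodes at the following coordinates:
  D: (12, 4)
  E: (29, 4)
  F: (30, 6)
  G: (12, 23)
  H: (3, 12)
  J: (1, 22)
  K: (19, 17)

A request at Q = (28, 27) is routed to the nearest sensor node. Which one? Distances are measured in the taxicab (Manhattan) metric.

d(Q,D) = |28−12| + |27−4| = 16 + 23 = 39
d(Q,E) = |28−29| + |27−4| = 1 + 23 = 24
d(Q,F) = |28−30| + |27−6| = 2 + 21 = 23
d(Q,G) = |28−12| + |27−23| = 16 + 4 = 20
d(Q,H) = |28−3| + |27−12| = 25 + 15 = 40
d(Q,J) = |28−1| + |27−22| = 27 + 5 = 32
d(Q,K) = |28−19| + |27−17| = 9 + 10 = 19
K is nearest.

K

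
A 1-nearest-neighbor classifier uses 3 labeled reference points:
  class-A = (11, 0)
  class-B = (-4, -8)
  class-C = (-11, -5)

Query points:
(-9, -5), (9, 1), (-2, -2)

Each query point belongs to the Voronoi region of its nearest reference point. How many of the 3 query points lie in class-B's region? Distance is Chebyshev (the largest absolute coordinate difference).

(-9, -5) — d to each: class-A:20, class-B:5, class-C:2 → nearest is class-C
(9, 1) — d to each: class-A:2, class-B:13, class-C:20 → nearest is class-A
(-2, -2) — d to each: class-A:13, class-B:6, class-C:9 → nearest is class-B
1 of the 3 points has class-B as nearest.

1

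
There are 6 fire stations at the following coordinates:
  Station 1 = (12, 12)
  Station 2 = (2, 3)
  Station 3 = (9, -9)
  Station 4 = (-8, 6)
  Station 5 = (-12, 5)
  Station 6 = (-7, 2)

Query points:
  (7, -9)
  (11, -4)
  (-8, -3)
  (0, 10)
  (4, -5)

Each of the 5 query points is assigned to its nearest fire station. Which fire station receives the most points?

Station 3

(7, -9) — d² to each: Station 1:466, Station 2:169, Station 3:4, Station 4:450, Station 5:557, Station 6:317 → nearest is Station 3
(11, -4) — d² to each: Station 1:257, Station 2:130, Station 3:29, Station 4:461, Station 5:610, Station 6:360 → nearest is Station 3
(-8, -3) — d² to each: Station 1:625, Station 2:136, Station 3:325, Station 4:81, Station 5:80, Station 6:26 → nearest is Station 6
(0, 10) — d² to each: Station 1:148, Station 2:53, Station 3:442, Station 4:80, Station 5:169, Station 6:113 → nearest is Station 2
(4, -5) — d² to each: Station 1:353, Station 2:68, Station 3:41, Station 4:265, Station 5:356, Station 6:170 → nearest is Station 3
Tally — Station 2:1, Station 3:3, Station 6:1. Station 3 captures the most (3).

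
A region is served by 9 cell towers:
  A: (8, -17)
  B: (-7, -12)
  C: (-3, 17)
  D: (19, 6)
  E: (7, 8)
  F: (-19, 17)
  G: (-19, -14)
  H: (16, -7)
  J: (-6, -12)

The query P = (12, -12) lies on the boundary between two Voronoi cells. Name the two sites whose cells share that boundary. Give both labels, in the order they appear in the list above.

Squared distances from P to each site:
|PA|² = (12−8)² + (-12−(-17))² = 16 + 25 = 41
|PB|² = (12−(-7))² + (-12−(-12))² = 361 + 0 = 361
|PC|² = (12−(-3))² + (-12−17)² = 225 + 841 = 1066
|PD|² = (12−19)² + (-12−6)² = 49 + 324 = 373
|PE|² = (12−7)² + (-12−8)² = 25 + 400 = 425
|PF|² = (12−(-19))² + (-12−17)² = 961 + 841 = 1802
|PG|² = (12−(-19))² + (-12−(-14))² = 961 + 4 = 965
|PH|² = (12−16)² + (-12−(-7))² = 16 + 25 = 41
|PJ|² = (12−(-6))² + (-12−(-12))² = 324 + 0 = 324
P is equidistant from A and H (both at squared distance 41), and every other site is strictly farther — so P lies on the A–H Voronoi edge.

A and H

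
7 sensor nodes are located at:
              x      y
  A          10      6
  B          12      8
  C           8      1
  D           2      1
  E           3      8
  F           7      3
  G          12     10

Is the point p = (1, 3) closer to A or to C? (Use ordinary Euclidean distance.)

Compare squared distances:
|pA|² = (1−10)² + (3−6)² = 81 + 9 = 90
|pC|² = (1−8)² + (3−1)² = 49 + 4 = 53
90 > 53, so C is closer.

C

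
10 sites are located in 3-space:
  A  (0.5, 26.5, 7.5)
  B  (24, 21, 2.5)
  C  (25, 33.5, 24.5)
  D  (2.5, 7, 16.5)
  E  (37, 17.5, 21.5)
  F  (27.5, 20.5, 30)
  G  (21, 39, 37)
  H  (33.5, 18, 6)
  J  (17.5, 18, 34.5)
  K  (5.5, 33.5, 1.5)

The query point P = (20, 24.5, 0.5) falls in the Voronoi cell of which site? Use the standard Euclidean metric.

B

Compare squared distances (the ordering matches that of the actual distances):
|PA|² = (20−0.5)² + (24.5−26.5)² + (0.5−7.5)² = 380.25 + 4 + 49 = 433.25
|PB|² = (20−24)² + (24.5−21)² + (0.5−2.5)² = 16 + 12.25 + 4 = 32.25
|PC|² = (20−25)² + (24.5−33.5)² + (0.5−24.5)² = 25 + 81 + 576 = 682
|PD|² = (20−2.5)² + (24.5−7)² + (0.5−16.5)² = 306.25 + 306.25 + 256 = 868.5
|PE|² = (20−37)² + (24.5−17.5)² + (0.5−21.5)² = 289 + 49 + 441 = 779
|PF|² = (20−27.5)² + (24.5−20.5)² + (0.5−30)² = 56.25 + 16 + 870.25 = 942.5
|PG|² = (20−21)² + (24.5−39)² + (0.5−37)² = 1 + 210.25 + 1332.25 = 1543.5
|PH|² = (20−33.5)² + (24.5−18)² + (0.5−6)² = 182.25 + 42.25 + 30.25 = 254.75
|PJ|² = (20−17.5)² + (24.5−18)² + (0.5−34.5)² = 6.25 + 42.25 + 1156 = 1204.5
|PK|² = (20−5.5)² + (24.5−33.5)² + (0.5−1.5)² = 210.25 + 81 + 1 = 292.25
B is nearest.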